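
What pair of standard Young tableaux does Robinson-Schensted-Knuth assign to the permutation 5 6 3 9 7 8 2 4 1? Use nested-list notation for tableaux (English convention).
P = [[1, 4, 7, 8], [2, 6], [3, 9], [5]], Q = [[1, 2, 4, 6], [3, 5], [7, 8], [9]]

Insert each entry of the permutation into P by Schensted row insertion, recording in Q the position of each new cell.

Insert 5: appended to row 1. P = [[5]].
Insert 6: appended to row 1. P = [[5, 6]].
Insert 3: 3 bumps 5 from row 1; 5 starts row 2. P = [[3, 6], [5]].
Insert 9: appended to row 1. P = [[3, 6, 9], [5]].
Insert 7: 7 bumps 9 from row 1; 9 appends to row 2. P = [[3, 6, 7], [5, 9]].
Insert 8: appended to row 1. P = [[3, 6, 7, 8], [5, 9]].
Insert 2: 2 bumps 3 from row 1; 3 bumps 5 from row 2; 5 starts row 3. P = [[2, 6, 7, 8], [3, 9], [5]].
Insert 4: 4 bumps 6 from row 1; 6 bumps 9 from row 2; 9 appends to row 3. P = [[2, 4, 7, 8], [3, 6], [5, 9]].
Insert 1: 1 bumps 2 from row 1; 2 bumps 3 from row 2; 3 bumps 5 from row 3; 5 starts row 4. P = [[1, 4, 7, 8], [2, 6], [3, 9], [5]].

So P = [[1, 4, 7, 8], [2, 6], [3, 9], [5]], Q = [[1, 2, 4, 6], [3, 5], [7, 8], [9]].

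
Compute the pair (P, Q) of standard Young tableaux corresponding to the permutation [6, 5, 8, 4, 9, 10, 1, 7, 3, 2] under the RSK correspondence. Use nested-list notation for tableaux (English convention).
Insert each entry of the permutation into P by Schensted row insertion, recording in Q the position of each new cell.

After inserting 6: P = [[6]].
After inserting 5: P = [[5], [6]].
After inserting 8: P = [[5, 8], [6]].
After inserting 4: P = [[4, 8], [5], [6]].
After inserting 9: P = [[4, 8, 9], [5], [6]].
After inserting 10: P = [[4, 8, 9, 10], [5], [6]].
After inserting 1: P = [[1, 8, 9, 10], [4], [5], [6]].
After inserting 7: P = [[1, 7, 9, 10], [4, 8], [5], [6]].
After inserting 3: P = [[1, 3, 9, 10], [4, 7], [5, 8], [6]].
After inserting 2: P = [[1, 2, 9, 10], [3, 7], [4, 8], [5], [6]].

So P = [[1, 2, 9, 10], [3, 7], [4, 8], [5], [6]], Q = [[1, 3, 5, 6], [2, 8], [4, 9], [7], [10]].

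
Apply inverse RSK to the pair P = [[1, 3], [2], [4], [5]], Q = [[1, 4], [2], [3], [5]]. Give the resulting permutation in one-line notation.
5 4 2 3 1

Reverse the RSK construction: for i from n down to 1, find the cell of Q containing i, remove the entry at that cell from P, and reverse-bump it up through P; the value ejected from row 1 is w(i).

Step i=5: Q has 5 at row 4, column 1; remove 5 from row 4 of P and reverse-bump: 5 enters row 3 and ejects 4; 4 enters row 2 and ejects 2; 2 enters row 1 and ejects 1. So w(5) = 1. P is now [[2, 3], [4], [5]].
Step i=4: Q has 4 at row 1, column 2; remove that cell from P, ejecting 3. So w(4) = 3. P is now [[2], [4], [5]].
Step i=3: Q has 3 at row 3, column 1; remove 5 from row 3 of P and reverse-bump: 5 enters row 2 and ejects 4; 4 enters row 1 and ejects 2. So w(3) = 2. P is now [[4], [5]].
Step i=2: Q has 2 at row 2, column 1; remove 5 from row 2 of P and reverse-bump: 5 enters row 1 and ejects 4. So w(2) = 4. P is now [[5]].
Step i=1: Q has 1 at row 1, column 1; remove that cell from P, ejecting 5. So w(1) = 5. P is now [].

So w = 5 4 2 3 1.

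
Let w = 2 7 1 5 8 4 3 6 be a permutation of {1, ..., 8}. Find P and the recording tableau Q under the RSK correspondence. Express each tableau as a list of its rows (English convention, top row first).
P = [[1, 3, 6], [2, 4, 8], [5], [7]], Q = [[1, 2, 5], [3, 4, 8], [6], [7]]

Insert each entry of the permutation into P by Schensted row insertion, recording in Q the position of each new cell.

After inserting 2: P = [[2]].
After inserting 7: P = [[2, 7]].
After inserting 1: P = [[1, 7], [2]].
After inserting 5: P = [[1, 5], [2, 7]].
After inserting 8: P = [[1, 5, 8], [2, 7]].
After inserting 4: P = [[1, 4, 8], [2, 5], [7]].
After inserting 3: P = [[1, 3, 8], [2, 4], [5], [7]].
After inserting 6: P = [[1, 3, 6], [2, 4, 8], [5], [7]].

So P = [[1, 3, 6], [2, 4, 8], [5], [7]], Q = [[1, 2, 5], [3, 4, 8], [6], [7]].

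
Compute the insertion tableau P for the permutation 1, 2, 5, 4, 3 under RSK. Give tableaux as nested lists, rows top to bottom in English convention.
P = [[1, 2, 3], [4], [5]]

Insert 1: appended to row 1. P = [[1]].
Insert 2: appended to row 1. P = [[1, 2]].
Insert 5: appended to row 1. P = [[1, 2, 5]].
Insert 4: 4 bumps 5 from row 1; 5 starts row 2. P = [[1, 2, 4], [5]].
Insert 3: 3 bumps 4 from row 1; 4 bumps 5 from row 2; 5 starts row 3. P = [[1, 2, 3], [4], [5]].

So P = [[1, 2, 3], [4], [5]].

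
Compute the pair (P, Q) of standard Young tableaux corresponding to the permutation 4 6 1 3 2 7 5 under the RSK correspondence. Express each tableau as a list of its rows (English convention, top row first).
P = [[1, 2, 5], [3, 6, 7], [4]], Q = [[1, 2, 6], [3, 4, 7], [5]]

Insert each entry of the permutation into P by Schensted row insertion, recording in Q the position of each new cell.

Insert 4: appended to row 1. P = [[4]], Q = [[1]].
Insert 6: appended to row 1. P = [[4, 6]], Q = [[1, 2]].
Insert 1: 1 bumps 4 from row 1; 4 starts row 2. P = [[1, 6], [4]], Q = [[1, 2], [3]].
Insert 3: 3 bumps 6 from row 1; 6 appends to row 2. P = [[1, 3], [4, 6]], Q = [[1, 2], [3, 4]].
Insert 2: 2 bumps 3 from row 1; 3 bumps 4 from row 2; 4 starts row 3. P = [[1, 2], [3, 6], [4]], Q = [[1, 2], [3, 4], [5]].
Insert 7: appended to row 1. P = [[1, 2, 7], [3, 6], [4]], Q = [[1, 2, 6], [3, 4], [5]].
Insert 5: 5 bumps 7 from row 1; 7 appends to row 2. P = [[1, 2, 5], [3, 6, 7], [4]], Q = [[1, 2, 6], [3, 4, 7], [5]].

So P = [[1, 2, 5], [3, 6, 7], [4]], Q = [[1, 2, 6], [3, 4, 7], [5]].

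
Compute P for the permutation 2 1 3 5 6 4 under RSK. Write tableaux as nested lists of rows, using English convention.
Insert 2: appended to row 1. P = [[2]].
Insert 1: 1 bumps 2 from row 1; 2 starts row 2. P = [[1], [2]].
Insert 3: appended to row 1. P = [[1, 3], [2]].
Insert 5: appended to row 1. P = [[1, 3, 5], [2]].
Insert 6: appended to row 1. P = [[1, 3, 5, 6], [2]].
Insert 4: 4 bumps 5 from row 1; 5 appends to row 2. P = [[1, 3, 4, 6], [2, 5]].

So P = [[1, 3, 4, 6], [2, 5]].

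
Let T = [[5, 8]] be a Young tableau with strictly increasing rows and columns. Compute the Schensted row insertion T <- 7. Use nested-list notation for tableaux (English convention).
In row 1, 7 replaces 8 (the leftmost entry greater than 7); 8 is bumped to row 2. 8 starts a new row 2. The new tableau is [[5, 7], [8]].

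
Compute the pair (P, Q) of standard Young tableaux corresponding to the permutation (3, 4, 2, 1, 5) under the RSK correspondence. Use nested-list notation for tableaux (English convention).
P = [[1, 4, 5], [2], [3]], Q = [[1, 2, 5], [3], [4]]

Insert each entry of the permutation into P by Schensted row insertion, recording in Q the position of each new cell.

Insert 3: appended to row 1. P = [[3]].
Insert 4: appended to row 1. P = [[3, 4]].
Insert 2: 2 bumps 3 from row 1; 3 starts row 2. P = [[2, 4], [3]].
Insert 1: 1 bumps 2 from row 1; 2 bumps 3 from row 2; 3 starts row 3. P = [[1, 4], [2], [3]].
Insert 5: appended to row 1. P = [[1, 4, 5], [2], [3]].

So P = [[1, 4, 5], [2], [3]], Q = [[1, 2, 5], [3], [4]].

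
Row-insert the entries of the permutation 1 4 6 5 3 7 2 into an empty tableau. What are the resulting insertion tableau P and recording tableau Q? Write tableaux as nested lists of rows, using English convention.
P = [[1, 2, 5, 7], [3], [4], [6]], Q = [[1, 2, 3, 6], [4], [5], [7]]

Insert each entry of the permutation into P by Schensted row insertion, recording in Q the position of each new cell.

Insert 1: appended to row 1. P = [[1]].
Insert 4: appended to row 1. P = [[1, 4]].
Insert 6: appended to row 1. P = [[1, 4, 6]].
Insert 5: 5 bumps 6 from row 1; 6 starts row 2. P = [[1, 4, 5], [6]].
Insert 3: 3 bumps 4 from row 1; 4 bumps 6 from row 2; 6 starts row 3. P = [[1, 3, 5], [4], [6]].
Insert 7: appended to row 1. P = [[1, 3, 5, 7], [4], [6]].
Insert 2: 2 bumps 3 from row 1; 3 bumps 4 from row 2; 4 bumps 6 from row 3; 6 starts row 4. P = [[1, 2, 5, 7], [3], [4], [6]].

So P = [[1, 2, 5, 7], [3], [4], [6]], Q = [[1, 2, 3, 6], [4], [5], [7]].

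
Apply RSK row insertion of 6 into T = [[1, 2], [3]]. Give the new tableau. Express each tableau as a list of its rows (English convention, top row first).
[[1, 2, 6], [3]]

6 is larger than every entry of row 1, so it is appended to row 1. The new tableau is [[1, 2, 6], [3]].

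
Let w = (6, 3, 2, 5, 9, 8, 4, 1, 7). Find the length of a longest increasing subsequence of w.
3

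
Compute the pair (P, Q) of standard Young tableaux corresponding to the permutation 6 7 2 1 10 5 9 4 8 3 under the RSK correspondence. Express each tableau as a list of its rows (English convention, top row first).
Insert each entry of the permutation into P by Schensted row insertion, recording in Q the position of each new cell.

Insert 6: appended to row 1. P = [[6]], Q = [[1]].
Insert 7: appended to row 1. P = [[6, 7]], Q = [[1, 2]].
Insert 2: 2 bumps 6 from row 1; 6 starts row 2. P = [[2, 7], [6]], Q = [[1, 2], [3]].
Insert 1: 1 bumps 2 from row 1; 2 bumps 6 from row 2; 6 starts row 3. P = [[1, 7], [2], [6]], Q = [[1, 2], [3], [4]].
Insert 10: appended to row 1. P = [[1, 7, 10], [2], [6]], Q = [[1, 2, 5], [3], [4]].
Insert 5: 5 bumps 7 from row 1; 7 appends to row 2. P = [[1, 5, 10], [2, 7], [6]], Q = [[1, 2, 5], [3, 6], [4]].
Insert 9: 9 bumps 10 from row 1; 10 appends to row 2. P = [[1, 5, 9], [2, 7, 10], [6]], Q = [[1, 2, 5], [3, 6, 7], [4]].
Insert 4: 4 bumps 5 from row 1; 5 bumps 7 from row 2; 7 appends to row 3. P = [[1, 4, 9], [2, 5, 10], [6, 7]], Q = [[1, 2, 5], [3, 6, 7], [4, 8]].
Insert 8: 8 bumps 9 from row 1; 9 bumps 10 from row 2; 10 appends to row 3. P = [[1, 4, 8], [2, 5, 9], [6, 7, 10]], Q = [[1, 2, 5], [3, 6, 7], [4, 8, 9]].
Insert 3: 3 bumps 4 from row 1; 4 bumps 5 from row 2; 5 bumps 6 from row 3; 6 starts row 4. P = [[1, 3, 8], [2, 4, 9], [5, 7, 10], [6]], Q = [[1, 2, 5], [3, 6, 7], [4, 8, 9], [10]].

So P = [[1, 3, 8], [2, 4, 9], [5, 7, 10], [6]], Q = [[1, 2, 5], [3, 6, 7], [4, 8, 9], [10]].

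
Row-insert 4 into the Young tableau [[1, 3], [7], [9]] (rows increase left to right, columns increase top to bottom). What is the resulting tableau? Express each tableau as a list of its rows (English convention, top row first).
4 is larger than every entry of row 1, so it is appended to row 1. The new tableau is [[1, 3, 4], [7], [9]].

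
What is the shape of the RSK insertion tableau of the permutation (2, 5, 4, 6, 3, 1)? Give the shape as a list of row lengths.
[3, 1, 1, 1]

Row-insert each entry into an empty tableau.

After inserting 2: P = [[2]].
After inserting 5: P = [[2, 5]].
After inserting 4: P = [[2, 4], [5]].
After inserting 6: P = [[2, 4, 6], [5]].
After inserting 3: P = [[2, 3, 6], [4], [5]].
After inserting 1: P = [[1, 3, 6], [2], [4], [5]].

The final insertion tableau P = [[1, 3, 6], [2], [4], [5]] has shape [3, 1, 1, 1].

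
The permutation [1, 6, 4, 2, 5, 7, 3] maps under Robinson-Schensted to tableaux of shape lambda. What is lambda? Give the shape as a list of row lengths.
[4, 2, 1]

Row-insert each entry into an empty tableau.

After inserting 1: P = [[1]].
After inserting 6: P = [[1, 6]].
After inserting 4: P = [[1, 4], [6]].
After inserting 2: P = [[1, 2], [4], [6]].
After inserting 5: P = [[1, 2, 5], [4], [6]].
After inserting 7: P = [[1, 2, 5, 7], [4], [6]].
After inserting 3: P = [[1, 2, 3, 7], [4, 5], [6]].

The final insertion tableau P = [[1, 2, 3, 7], [4, 5], [6]] has shape [4, 2, 1].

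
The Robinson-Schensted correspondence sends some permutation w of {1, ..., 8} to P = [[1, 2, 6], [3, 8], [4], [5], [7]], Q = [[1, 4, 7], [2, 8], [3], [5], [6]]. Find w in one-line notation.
7 5 1 4 3 2 8 6

Reverse the RSK construction: for i from n down to 1, find the cell of Q containing i, remove the entry at that cell from P, and reverse-bump it up through P; the value ejected from row 1 is w(i).

Step i=8: Q has 8 at row 2, column 2; remove 8 from row 2 of P and reverse-bump: 8 enters row 1 and ejects 6. So w(8) = 6. P is now [[1, 2, 8], [3], [4], [5], [7]].
Step i=7: Q has 7 at row 1, column 3; remove that cell from P, ejecting 8. So w(7) = 8. P is now [[1, 2], [3], [4], [5], [7]].
Step i=6: Q has 6 at row 5, column 1; remove 7 from row 5 of P and reverse-bump: 7 enters row 4 and ejects 5; 5 enters row 3 and ejects 4; 4 enters row 2 and ejects 3; 3 enters row 1 and ejects 2. So w(6) = 2. P is now [[1, 3], [4], [5], [7]].
Step i=5: Q has 5 at row 4, column 1; remove 7 from row 4 of P and reverse-bump: 7 enters row 3 and ejects 5; 5 enters row 2 and ejects 4; 4 enters row 1 and ejects 3. So w(5) = 3. P is now [[1, 4], [5], [7]].
Step i=4: Q has 4 at row 1, column 2; remove that cell from P, ejecting 4. So w(4) = 4. P is now [[1], [5], [7]].
Step i=3: Q has 3 at row 3, column 1; remove 7 from row 3 of P and reverse-bump: 7 enters row 2 and ejects 5; 5 enters row 1 and ejects 1. So w(3) = 1. P is now [[5], [7]].
Step i=2: Q has 2 at row 2, column 1; remove 7 from row 2 of P and reverse-bump: 7 enters row 1 and ejects 5. So w(2) = 5. P is now [[7]].
Step i=1: Q has 1 at row 1, column 1; remove that cell from P, ejecting 7. So w(1) = 7. P is now [].

So w = 7 5 1 4 3 2 8 6.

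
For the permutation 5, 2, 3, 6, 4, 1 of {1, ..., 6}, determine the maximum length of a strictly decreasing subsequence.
3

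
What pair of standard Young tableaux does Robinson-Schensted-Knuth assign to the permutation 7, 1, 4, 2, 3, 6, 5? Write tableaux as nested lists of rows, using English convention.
Insert each entry of the permutation into P by Schensted row insertion, recording in Q the position of each new cell.

After inserting 7: P = [[7]].
After inserting 1: P = [[1], [7]].
After inserting 4: P = [[1, 4], [7]].
After inserting 2: P = [[1, 2], [4], [7]].
After inserting 3: P = [[1, 2, 3], [4], [7]].
After inserting 6: P = [[1, 2, 3, 6], [4], [7]].
After inserting 5: P = [[1, 2, 3, 5], [4, 6], [7]].

So P = [[1, 2, 3, 5], [4, 6], [7]], Q = [[1, 3, 5, 6], [2, 7], [4]].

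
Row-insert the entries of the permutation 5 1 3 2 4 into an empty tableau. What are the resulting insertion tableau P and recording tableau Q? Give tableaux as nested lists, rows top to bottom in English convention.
P = [[1, 2, 4], [3], [5]], Q = [[1, 3, 5], [2], [4]]

Insert each entry of the permutation into P by Schensted row insertion, recording in Q the position of each new cell.

Insert 5: appended to row 1. P = [[5]], Q = [[1]].
Insert 1: 1 bumps 5 from row 1; 5 starts row 2. P = [[1], [5]], Q = [[1], [2]].
Insert 3: appended to row 1. P = [[1, 3], [5]], Q = [[1, 3], [2]].
Insert 2: 2 bumps 3 from row 1; 3 bumps 5 from row 2; 5 starts row 3. P = [[1, 2], [3], [5]], Q = [[1, 3], [2], [4]].
Insert 4: appended to row 1. P = [[1, 2, 4], [3], [5]], Q = [[1, 3, 5], [2], [4]].

So P = [[1, 2, 4], [3], [5]], Q = [[1, 3, 5], [2], [4]].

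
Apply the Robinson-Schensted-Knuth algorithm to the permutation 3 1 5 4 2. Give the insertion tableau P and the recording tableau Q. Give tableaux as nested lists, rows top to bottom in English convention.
P = [[1, 2], [3, 4], [5]], Q = [[1, 3], [2, 4], [5]]

Insert each entry of the permutation into P by Schensted row insertion, recording in Q the position of each new cell.

Insert 3: appended to row 1. P = [[3]].
Insert 1: 1 bumps 3 from row 1; 3 starts row 2. P = [[1], [3]].
Insert 5: appended to row 1. P = [[1, 5], [3]].
Insert 4: 4 bumps 5 from row 1; 5 appends to row 2. P = [[1, 4], [3, 5]].
Insert 2: 2 bumps 4 from row 1; 4 bumps 5 from row 2; 5 starts row 3. P = [[1, 2], [3, 4], [5]].

So P = [[1, 2], [3, 4], [5]], Q = [[1, 3], [2, 4], [5]].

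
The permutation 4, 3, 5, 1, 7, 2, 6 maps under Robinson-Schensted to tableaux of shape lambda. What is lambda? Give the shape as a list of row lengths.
[3, 3, 1]

Row-insert each entry into an empty tableau.

After inserting 4: P = [[4]].
After inserting 3: P = [[3], [4]].
After inserting 5: P = [[3, 5], [4]].
After inserting 1: P = [[1, 5], [3], [4]].
After inserting 7: P = [[1, 5, 7], [3], [4]].
After inserting 2: P = [[1, 2, 7], [3, 5], [4]].
After inserting 6: P = [[1, 2, 6], [3, 5, 7], [4]].

The final insertion tableau P = [[1, 2, 6], [3, 5, 7], [4]] has shape [3, 3, 1].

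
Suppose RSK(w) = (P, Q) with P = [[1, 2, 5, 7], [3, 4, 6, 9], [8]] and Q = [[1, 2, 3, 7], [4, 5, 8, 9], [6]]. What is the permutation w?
Reverse the RSK construction: for i from n down to 1, find the cell of Q containing i, remove the entry at that cell from P, and reverse-bump it up through P; the value ejected from row 1 is w(i).

Step i=9: Q has 9 at row 2, column 4; remove 9 from row 2 of P and reverse-bump: 9 enters row 1 and ejects 7. So w(9) = 7. P is now [[1, 2, 5, 9], [3, 4, 6], [8]].
Step i=8: Q has 8 at row 2, column 3; remove 6 from row 2 of P and reverse-bump: 6 enters row 1 and ejects 5. So w(8) = 5. P is now [[1, 2, 6, 9], [3, 4], [8]].
Step i=7: Q has 7 at row 1, column 4; remove that cell from P, ejecting 9. So w(7) = 9. P is now [[1, 2, 6], [3, 4], [8]].
Step i=6: Q has 6 at row 3, column 1; remove 8 from row 3 of P and reverse-bump: 8 enters row 2 and ejects 4; 4 enters row 1 and ejects 2. So w(6) = 2. P is now [[1, 4, 6], [3, 8]].
Step i=5: Q has 5 at row 2, column 2; remove 8 from row 2 of P and reverse-bump: 8 enters row 1 and ejects 6. So w(5) = 6. P is now [[1, 4, 8], [3]].
Step i=4: Q has 4 at row 2, column 1; remove 3 from row 2 of P and reverse-bump: 3 enters row 1 and ejects 1. So w(4) = 1. P is now [[3, 4, 8]].
Step i=3: Q has 3 at row 1, column 3; remove that cell from P, ejecting 8. So w(3) = 8. P is now [[3, 4]].
Step i=2: Q has 2 at row 1, column 2; remove that cell from P, ejecting 4. So w(2) = 4. P is now [[3]].
Step i=1: Q has 1 at row 1, column 1; remove that cell from P, ejecting 3. So w(1) = 3. P is now [].

So w = 3 4 8 1 6 2 9 5 7.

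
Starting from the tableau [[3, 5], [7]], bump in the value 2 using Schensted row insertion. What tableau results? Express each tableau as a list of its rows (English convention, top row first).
[[2, 5], [3], [7]]

In row 1, 2 replaces 3 (the leftmost entry greater than 2); 3 is bumped to row 2. In row 2, 3 replaces 7 (the leftmost entry greater than 3); 7 is bumped to row 3. 7 starts a new row 3. The new tableau is [[2, 5], [3], [7]].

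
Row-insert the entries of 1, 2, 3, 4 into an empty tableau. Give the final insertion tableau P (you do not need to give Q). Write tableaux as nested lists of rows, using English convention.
P = [[1, 2, 3, 4]]

Insert 1: appended to row 1. P = [[1]].
Insert 2: appended to row 1. P = [[1, 2]].
Insert 3: appended to row 1. P = [[1, 2, 3]].
Insert 4: appended to row 1. P = [[1, 2, 3, 4]].

So P = [[1, 2, 3, 4]].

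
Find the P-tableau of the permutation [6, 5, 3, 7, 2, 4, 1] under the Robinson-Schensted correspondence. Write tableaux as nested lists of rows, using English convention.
Insert 6: appended to row 1. P = [[6]].
Insert 5: 5 bumps 6 from row 1; 6 starts row 2. P = [[5], [6]].
Insert 3: 3 bumps 5 from row 1; 5 bumps 6 from row 2; 6 starts row 3. P = [[3], [5], [6]].
Insert 7: appended to row 1. P = [[3, 7], [5], [6]].
Insert 2: 2 bumps 3 from row 1; 3 bumps 5 from row 2; 5 bumps 6 from row 3; 6 starts row 4. P = [[2, 7], [3], [5], [6]].
Insert 4: 4 bumps 7 from row 1; 7 appends to row 2. P = [[2, 4], [3, 7], [5], [6]].
Insert 1: 1 bumps 2 from row 1; 2 bumps 3 from row 2; 3 bumps 5 from row 3; 5 bumps 6 from row 4; 6 starts row 5. P = [[1, 4], [2, 7], [3], [5], [6]].

So P = [[1, 4], [2, 7], [3], [5], [6]].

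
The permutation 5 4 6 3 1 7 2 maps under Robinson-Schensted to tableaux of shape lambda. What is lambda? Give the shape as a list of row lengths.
Row-insert each entry into an empty tableau.

After inserting 5: P = [[5]].
After inserting 4: P = [[4], [5]].
After inserting 6: P = [[4, 6], [5]].
After inserting 3: P = [[3, 6], [4], [5]].
After inserting 1: P = [[1, 6], [3], [4], [5]].
After inserting 7: P = [[1, 6, 7], [3], [4], [5]].
After inserting 2: P = [[1, 2, 7], [3, 6], [4], [5]].

The final insertion tableau P = [[1, 2, 7], [3, 6], [4], [5]] has shape [3, 2, 1, 1].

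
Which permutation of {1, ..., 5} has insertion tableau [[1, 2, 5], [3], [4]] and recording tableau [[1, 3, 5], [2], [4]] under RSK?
4 1 3 2 5

Reverse the RSK construction: for i from n down to 1, find the cell of Q containing i, remove the entry at that cell from P, and reverse-bump it up through P; the value ejected from row 1 is w(i).

Step i=5: Q has 5 at row 1, column 3; remove that cell from P, ejecting 5. So w(5) = 5. P is now [[1, 2], [3], [4]].
Step i=4: Q has 4 at row 3, column 1; remove 4 from row 3 of P and reverse-bump: 4 enters row 2 and ejects 3; 3 enters row 1 and ejects 2. So w(4) = 2. P is now [[1, 3], [4]].
Step i=3: Q has 3 at row 1, column 2; remove that cell from P, ejecting 3. So w(3) = 3. P is now [[1], [4]].
Step i=2: Q has 2 at row 2, column 1; remove 4 from row 2 of P and reverse-bump: 4 enters row 1 and ejects 1. So w(2) = 1. P is now [[4]].
Step i=1: Q has 1 at row 1, column 1; remove that cell from P, ejecting 4. So w(1) = 4. P is now [].

So w = 4 1 3 2 5.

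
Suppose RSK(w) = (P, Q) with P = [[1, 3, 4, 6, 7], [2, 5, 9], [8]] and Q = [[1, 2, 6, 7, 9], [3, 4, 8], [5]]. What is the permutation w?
Reverse the RSK construction: for i from n down to 1, find the cell of Q containing i, remove the entry at that cell from P, and reverse-bump it up through P; the value ejected from row 1 is w(i).

Step i=9: Q has 9 at row 1, column 5; remove that cell from P, ejecting 7. So w(9) = 7. P is now [[1, 3, 4, 6], [2, 5, 9], [8]].
Step i=8: Q has 8 at row 2, column 3; remove 9 from row 2 of P and reverse-bump: 9 enters row 1 and ejects 6. So w(8) = 6. P is now [[1, 3, 4, 9], [2, 5], [8]].
Step i=7: Q has 7 at row 1, column 4; remove that cell from P, ejecting 9. So w(7) = 9. P is now [[1, 3, 4], [2, 5], [8]].
Step i=6: Q has 6 at row 1, column 3; remove that cell from P, ejecting 4. So w(6) = 4. P is now [[1, 3], [2, 5], [8]].
Step i=5: Q has 5 at row 3, column 1; remove 8 from row 3 of P and reverse-bump: 8 enters row 2 and ejects 5; 5 enters row 1 and ejects 3. So w(5) = 3. P is now [[1, 5], [2, 8]].
Step i=4: Q has 4 at row 2, column 2; remove 8 from row 2 of P and reverse-bump: 8 enters row 1 and ejects 5. So w(4) = 5. P is now [[1, 8], [2]].
Step i=3: Q has 3 at row 2, column 1; remove 2 from row 2 of P and reverse-bump: 2 enters row 1 and ejects 1. So w(3) = 1. P is now [[2, 8]].
Step i=2: Q has 2 at row 1, column 2; remove that cell from P, ejecting 8. So w(2) = 8. P is now [[2]].
Step i=1: Q has 1 at row 1, column 1; remove that cell from P, ejecting 2. So w(1) = 2. P is now [].

So w = 2 8 1 5 3 4 9 6 7.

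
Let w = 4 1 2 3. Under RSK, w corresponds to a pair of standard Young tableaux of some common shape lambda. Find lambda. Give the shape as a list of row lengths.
RSK row insertion gives P = [[1, 2, 3], [4]], which has shape [3, 1].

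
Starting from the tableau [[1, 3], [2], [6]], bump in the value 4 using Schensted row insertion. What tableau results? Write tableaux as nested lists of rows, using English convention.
4 is larger than every entry of row 1, so it is appended to row 1. The new tableau is [[1, 3, 4], [2], [6]].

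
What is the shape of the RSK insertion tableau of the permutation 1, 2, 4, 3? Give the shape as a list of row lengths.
Row-insert each entry into an empty tableau.

After inserting 1: P = [[1]].
After inserting 2: P = [[1, 2]].
After inserting 4: P = [[1, 2, 4]].
After inserting 3: P = [[1, 2, 3], [4]].

The final insertion tableau P = [[1, 2, 3], [4]] has shape [3, 1].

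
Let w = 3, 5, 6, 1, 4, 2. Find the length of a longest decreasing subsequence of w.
3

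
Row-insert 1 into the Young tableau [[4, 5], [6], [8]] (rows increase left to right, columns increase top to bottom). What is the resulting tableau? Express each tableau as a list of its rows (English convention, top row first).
In row 1, 1 replaces 4 (the leftmost entry greater than 1); 4 is bumped to row 2. In row 2, 4 replaces 6 (the leftmost entry greater than 4); 6 is bumped to row 3. In row 3, 6 replaces 8 (the leftmost entry greater than 6); 8 is bumped to row 4. 8 starts a new row 4. The new tableau is [[1, 5], [4], [6], [8]].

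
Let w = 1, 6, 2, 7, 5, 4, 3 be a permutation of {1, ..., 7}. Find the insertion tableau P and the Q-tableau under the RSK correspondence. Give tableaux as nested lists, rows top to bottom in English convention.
P = [[1, 2, 3], [4, 7], [5], [6]], Q = [[1, 2, 4], [3, 5], [6], [7]]

Insert each entry of the permutation into P by Schensted row insertion, recording in Q the position of each new cell.

Insert 1: appended to row 1. P = [[1]], Q = [[1]].
Insert 6: appended to row 1. P = [[1, 6]], Q = [[1, 2]].
Insert 2: 2 bumps 6 from row 1; 6 starts row 2. P = [[1, 2], [6]], Q = [[1, 2], [3]].
Insert 7: appended to row 1. P = [[1, 2, 7], [6]], Q = [[1, 2, 4], [3]].
Insert 5: 5 bumps 7 from row 1; 7 appends to row 2. P = [[1, 2, 5], [6, 7]], Q = [[1, 2, 4], [3, 5]].
Insert 4: 4 bumps 5 from row 1; 5 bumps 6 from row 2; 6 starts row 3. P = [[1, 2, 4], [5, 7], [6]], Q = [[1, 2, 4], [3, 5], [6]].
Insert 3: 3 bumps 4 from row 1; 4 bumps 5 from row 2; 5 bumps 6 from row 3; 6 starts row 4. P = [[1, 2, 3], [4, 7], [5], [6]], Q = [[1, 2, 4], [3, 5], [6], [7]].

So P = [[1, 2, 3], [4, 7], [5], [6]], Q = [[1, 2, 4], [3, 5], [6], [7]].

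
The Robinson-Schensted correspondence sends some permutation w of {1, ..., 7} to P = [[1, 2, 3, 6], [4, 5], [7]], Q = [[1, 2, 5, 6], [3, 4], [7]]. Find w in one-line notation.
Reverse the RSK construction: for i from n down to 1, find the cell of Q containing i, remove the entry at that cell from P, and reverse-bump it up through P; the value ejected from row 1 is w(i).

Step i=7: Q has 7 at row 3, column 1; remove 7 from row 3 of P and reverse-bump: 7 enters row 2 and ejects 5; 5 enters row 1 and ejects 3. So w(7) = 3. P is now [[1, 2, 5, 6], [4, 7]].
Step i=6: Q has 6 at row 1, column 4; remove that cell from P, ejecting 6. So w(6) = 6. P is now [[1, 2, 5], [4, 7]].
Step i=5: Q has 5 at row 1, column 3; remove that cell from P, ejecting 5. So w(5) = 5. P is now [[1, 2], [4, 7]].
Step i=4: Q has 4 at row 2, column 2; remove 7 from row 2 of P and reverse-bump: 7 enters row 1 and ejects 2. So w(4) = 2. P is now [[1, 7], [4]].
Step i=3: Q has 3 at row 2, column 1; remove 4 from row 2 of P and reverse-bump: 4 enters row 1 and ejects 1. So w(3) = 1. P is now [[4, 7]].
Step i=2: Q has 2 at row 1, column 2; remove that cell from P, ejecting 7. So w(2) = 7. P is now [[4]].
Step i=1: Q has 1 at row 1, column 1; remove that cell from P, ejecting 4. So w(1) = 4. P is now [].

So w = 4 7 1 2 5 6 3.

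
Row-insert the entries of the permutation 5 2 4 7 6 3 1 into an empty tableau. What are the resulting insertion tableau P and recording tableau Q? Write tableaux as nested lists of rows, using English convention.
P = [[1, 3, 6], [2, 7], [4], [5]], Q = [[1, 3, 4], [2, 5], [6], [7]]

Insert each entry of the permutation into P by Schensted row insertion, recording in Q the position of each new cell.

After inserting 5: P = [[5]].
After inserting 2: P = [[2], [5]].
After inserting 4: P = [[2, 4], [5]].
After inserting 7: P = [[2, 4, 7], [5]].
After inserting 6: P = [[2, 4, 6], [5, 7]].
After inserting 3: P = [[2, 3, 6], [4, 7], [5]].
After inserting 1: P = [[1, 3, 6], [2, 7], [4], [5]].

So P = [[1, 3, 6], [2, 7], [4], [5]], Q = [[1, 3, 4], [2, 5], [6], [7]].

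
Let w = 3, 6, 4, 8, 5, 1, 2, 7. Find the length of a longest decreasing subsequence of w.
3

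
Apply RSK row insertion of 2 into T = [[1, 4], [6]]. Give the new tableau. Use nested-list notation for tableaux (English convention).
[[1, 2], [4], [6]]

In row 1, 2 replaces 4 (the leftmost entry greater than 2); 4 is bumped to row 2. In row 2, 4 replaces 6 (the leftmost entry greater than 4); 6 is bumped to row 3. 6 starts a new row 3. The new tableau is [[1, 2], [4], [6]].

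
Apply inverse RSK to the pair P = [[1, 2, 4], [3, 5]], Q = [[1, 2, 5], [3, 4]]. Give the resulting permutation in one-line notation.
Reverse the RSK construction: for i from n down to 1, find the cell of Q containing i, remove the entry at that cell from P, and reverse-bump it up through P; the value ejected from row 1 is w(i).

Step i=5: Q has 5 at row 1, column 3; remove that cell from P, ejecting 4. So w(5) = 4. P is now [[1, 2], [3, 5]].
Step i=4: Q has 4 at row 2, column 2; remove 5 from row 2 of P and reverse-bump: 5 enters row 1 and ejects 2. So w(4) = 2. P is now [[1, 5], [3]].
Step i=3: Q has 3 at row 2, column 1; remove 3 from row 2 of P and reverse-bump: 3 enters row 1 and ejects 1. So w(3) = 1. P is now [[3, 5]].
Step i=2: Q has 2 at row 1, column 2; remove that cell from P, ejecting 5. So w(2) = 5. P is now [[3]].
Step i=1: Q has 1 at row 1, column 1; remove that cell from P, ejecting 3. So w(1) = 3. P is now [].

So w = 3 5 1 2 4.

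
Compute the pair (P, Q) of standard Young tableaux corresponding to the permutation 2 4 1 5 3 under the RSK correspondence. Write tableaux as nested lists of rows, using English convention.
P = [[1, 3, 5], [2, 4]], Q = [[1, 2, 4], [3, 5]]

Insert each entry of the permutation into P by Schensted row insertion, recording in Q the position of each new cell.

Insert 2: appended to row 1. P = [[2]], Q = [[1]].
Insert 4: appended to row 1. P = [[2, 4]], Q = [[1, 2]].
Insert 1: 1 bumps 2 from row 1; 2 starts row 2. P = [[1, 4], [2]], Q = [[1, 2], [3]].
Insert 5: appended to row 1. P = [[1, 4, 5], [2]], Q = [[1, 2, 4], [3]].
Insert 3: 3 bumps 4 from row 1; 4 appends to row 2. P = [[1, 3, 5], [2, 4]], Q = [[1, 2, 4], [3, 5]].

So P = [[1, 3, 5], [2, 4]], Q = [[1, 2, 4], [3, 5]].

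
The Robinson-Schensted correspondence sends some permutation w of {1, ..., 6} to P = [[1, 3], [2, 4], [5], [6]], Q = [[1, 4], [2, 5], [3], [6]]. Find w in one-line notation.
6 2 1 5 4 3

Reverse the RSK construction: for i from n down to 1, find the cell of Q containing i, remove the entry at that cell from P, and reverse-bump it up through P; the value ejected from row 1 is w(i).

Step i=6: Q has 6 at row 4, column 1; remove 6 from row 4 of P and reverse-bump: 6 enters row 3 and ejects 5; 5 enters row 2 and ejects 4; 4 enters row 1 and ejects 3. So w(6) = 3. P is now [[1, 4], [2, 5], [6]].
Step i=5: Q has 5 at row 2, column 2; remove 5 from row 2 of P and reverse-bump: 5 enters row 1 and ejects 4. So w(5) = 4. P is now [[1, 5], [2], [6]].
Step i=4: Q has 4 at row 1, column 2; remove that cell from P, ejecting 5. So w(4) = 5. P is now [[1], [2], [6]].
Step i=3: Q has 3 at row 3, column 1; remove 6 from row 3 of P and reverse-bump: 6 enters row 2 and ejects 2; 2 enters row 1 and ejects 1. So w(3) = 1. P is now [[2], [6]].
Step i=2: Q has 2 at row 2, column 1; remove 6 from row 2 of P and reverse-bump: 6 enters row 1 and ejects 2. So w(2) = 2. P is now [[6]].
Step i=1: Q has 1 at row 1, column 1; remove that cell from P, ejecting 6. So w(1) = 6. P is now [].

So w = 6 2 1 5 4 3.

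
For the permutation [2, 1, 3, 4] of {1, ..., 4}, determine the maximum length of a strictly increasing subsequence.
3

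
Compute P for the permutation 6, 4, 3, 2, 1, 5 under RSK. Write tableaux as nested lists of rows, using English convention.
Insert 6: appended to row 1. P = [[6]].
Insert 4: 4 bumps 6 from row 1; 6 starts row 2. P = [[4], [6]].
Insert 3: 3 bumps 4 from row 1; 4 bumps 6 from row 2; 6 starts row 3. P = [[3], [4], [6]].
Insert 2: 2 bumps 3 from row 1; 3 bumps 4 from row 2; 4 bumps 6 from row 3; 6 starts row 4. P = [[2], [3], [4], [6]].
Insert 1: 1 bumps 2 from row 1; 2 bumps 3 from row 2; 3 bumps 4 from row 3; 4 bumps 6 from row 4; 6 starts row 5. P = [[1], [2], [3], [4], [6]].
Insert 5: appended to row 1. P = [[1, 5], [2], [3], [4], [6]].

So P = [[1, 5], [2], [3], [4], [6]].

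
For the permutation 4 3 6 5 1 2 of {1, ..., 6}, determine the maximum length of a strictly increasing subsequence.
2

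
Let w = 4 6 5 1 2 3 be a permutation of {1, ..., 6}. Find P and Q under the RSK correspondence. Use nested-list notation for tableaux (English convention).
Insert each entry of the permutation into P by Schensted row insertion, recording in Q the position of each new cell.

Insert 4: appended to row 1. P = [[4]].
Insert 6: appended to row 1. P = [[4, 6]].
Insert 5: 5 bumps 6 from row 1; 6 starts row 2. P = [[4, 5], [6]].
Insert 1: 1 bumps 4 from row 1; 4 bumps 6 from row 2; 6 starts row 3. P = [[1, 5], [4], [6]].
Insert 2: 2 bumps 5 from row 1; 5 appends to row 2. P = [[1, 2], [4, 5], [6]].
Insert 3: appended to row 1. P = [[1, 2, 3], [4, 5], [6]].

So P = [[1, 2, 3], [4, 5], [6]], Q = [[1, 2, 6], [3, 5], [4]].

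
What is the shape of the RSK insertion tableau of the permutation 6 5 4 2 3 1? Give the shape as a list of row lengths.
Row-insert each entry into an empty tableau.

After inserting 6: P = [[6]].
After inserting 5: P = [[5], [6]].
After inserting 4: P = [[4], [5], [6]].
After inserting 2: P = [[2], [4], [5], [6]].
After inserting 3: P = [[2, 3], [4], [5], [6]].
After inserting 1: P = [[1, 3], [2], [4], [5], [6]].

The final insertion tableau P = [[1, 3], [2], [4], [5], [6]] has shape [2, 1, 1, 1, 1].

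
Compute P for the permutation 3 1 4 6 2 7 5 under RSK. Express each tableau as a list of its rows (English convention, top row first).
Insert 3: appended to row 1. P = [[3]].
Insert 1: 1 bumps 3 from row 1; 3 starts row 2. P = [[1], [3]].
Insert 4: appended to row 1. P = [[1, 4], [3]].
Insert 6: appended to row 1. P = [[1, 4, 6], [3]].
Insert 2: 2 bumps 4 from row 1; 4 appends to row 2. P = [[1, 2, 6], [3, 4]].
Insert 7: appended to row 1. P = [[1, 2, 6, 7], [3, 4]].
Insert 5: 5 bumps 6 from row 1; 6 appends to row 2. P = [[1, 2, 5, 7], [3, 4, 6]].

So P = [[1, 2, 5, 7], [3, 4, 6]].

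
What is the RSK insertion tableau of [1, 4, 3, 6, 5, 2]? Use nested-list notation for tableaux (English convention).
P = [[1, 2, 5], [3, 6], [4]]

After inserting 1: P = [[1]].
After inserting 4: P = [[1, 4]].
After inserting 3: P = [[1, 3], [4]].
After inserting 6: P = [[1, 3, 6], [4]].
After inserting 5: P = [[1, 3, 5], [4, 6]].
After inserting 2: P = [[1, 2, 5], [3, 6], [4]].

So P = [[1, 2, 5], [3, 6], [4]].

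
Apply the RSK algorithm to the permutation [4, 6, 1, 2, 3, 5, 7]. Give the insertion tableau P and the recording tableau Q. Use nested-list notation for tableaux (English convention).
P = [[1, 2, 3, 5, 7], [4, 6]], Q = [[1, 2, 5, 6, 7], [3, 4]]

Insert each entry of the permutation into P by Schensted row insertion, recording in Q the position of each new cell.

Insert 4: appended to row 1. P = [[4]].
Insert 6: appended to row 1. P = [[4, 6]].
Insert 1: 1 bumps 4 from row 1; 4 starts row 2. P = [[1, 6], [4]].
Insert 2: 2 bumps 6 from row 1; 6 appends to row 2. P = [[1, 2], [4, 6]].
Insert 3: appended to row 1. P = [[1, 2, 3], [4, 6]].
Insert 5: appended to row 1. P = [[1, 2, 3, 5], [4, 6]].
Insert 7: appended to row 1. P = [[1, 2, 3, 5, 7], [4, 6]].

So P = [[1, 2, 3, 5, 7], [4, 6]], Q = [[1, 2, 5, 6, 7], [3, 4]].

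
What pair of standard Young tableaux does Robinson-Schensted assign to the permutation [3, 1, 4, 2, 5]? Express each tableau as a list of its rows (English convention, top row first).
Insert each entry of the permutation into P by Schensted row insertion, recording in Q the position of each new cell.

Insert 3: appended to row 1. P = [[3]].
Insert 1: 1 bumps 3 from row 1; 3 starts row 2. P = [[1], [3]].
Insert 4: appended to row 1. P = [[1, 4], [3]].
Insert 2: 2 bumps 4 from row 1; 4 appends to row 2. P = [[1, 2], [3, 4]].
Insert 5: appended to row 1. P = [[1, 2, 5], [3, 4]].

So P = [[1, 2, 5], [3, 4]], Q = [[1, 3, 5], [2, 4]].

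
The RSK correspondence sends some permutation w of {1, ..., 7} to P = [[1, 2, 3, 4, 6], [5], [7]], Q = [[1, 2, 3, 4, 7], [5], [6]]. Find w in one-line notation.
1 2 3 7 5 4 6

Reverse the RSK construction: for i from n down to 1, find the cell of Q containing i, remove the entry at that cell from P, and reverse-bump it up through P; the value ejected from row 1 is w(i).

Step i=7: Q has 7 at row 1, column 5; remove that cell from P, ejecting 6. So w(7) = 6. P is now [[1, 2, 3, 4], [5], [7]].
Step i=6: Q has 6 at row 3, column 1; remove 7 from row 3 of P and reverse-bump: 7 enters row 2 and ejects 5; 5 enters row 1 and ejects 4. So w(6) = 4. P is now [[1, 2, 3, 5], [7]].
Step i=5: Q has 5 at row 2, column 1; remove 7 from row 2 of P and reverse-bump: 7 enters row 1 and ejects 5. So w(5) = 5. P is now [[1, 2, 3, 7]].
Step i=4: Q has 4 at row 1, column 4; remove that cell from P, ejecting 7. So w(4) = 7. P is now [[1, 2, 3]].
Step i=3: Q has 3 at row 1, column 3; remove that cell from P, ejecting 3. So w(3) = 3. P is now [[1, 2]].
Step i=2: Q has 2 at row 1, column 2; remove that cell from P, ejecting 2. So w(2) = 2. P is now [[1]].
Step i=1: Q has 1 at row 1, column 1; remove that cell from P, ejecting 1. So w(1) = 1. P is now [].

So w = 1 2 3 7 5 4 6.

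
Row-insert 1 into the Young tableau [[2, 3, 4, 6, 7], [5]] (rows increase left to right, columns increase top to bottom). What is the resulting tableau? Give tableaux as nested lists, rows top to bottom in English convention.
[[1, 3, 4, 6, 7], [2], [5]]

In row 1, 1 replaces 2 (the leftmost entry greater than 1); 2 is bumped to row 2. In row 2, 2 replaces 5 (the leftmost entry greater than 2); 5 is bumped to row 3. 5 starts a new row 3. The new tableau is [[1, 3, 4, 6, 7], [2], [5]].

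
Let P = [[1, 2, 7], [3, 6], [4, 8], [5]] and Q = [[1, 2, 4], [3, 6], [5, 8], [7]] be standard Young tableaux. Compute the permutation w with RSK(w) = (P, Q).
5 6 4 8 3 7 1 2

Reverse the RSK construction: for i from n down to 1, find the cell of Q containing i, remove the entry at that cell from P, and reverse-bump it up through P; the value ejected from row 1 is w(i).

Step i=8: Q has 8 at row 3, column 2; remove 8 from row 3 of P and reverse-bump: 8 enters row 2 and ejects 6; 6 enters row 1 and ejects 2. So w(8) = 2. P is now [[1, 6, 7], [3, 8], [4], [5]].
Step i=7: Q has 7 at row 4, column 1; remove 5 from row 4 of P and reverse-bump: 5 enters row 3 and ejects 4; 4 enters row 2 and ejects 3; 3 enters row 1 and ejects 1. So w(7) = 1. P is now [[3, 6, 7], [4, 8], [5]].
Step i=6: Q has 6 at row 2, column 2; remove 8 from row 2 of P and reverse-bump: 8 enters row 1 and ejects 7. So w(6) = 7. P is now [[3, 6, 8], [4], [5]].
Step i=5: Q has 5 at row 3, column 1; remove 5 from row 3 of P and reverse-bump: 5 enters row 2 and ejects 4; 4 enters row 1 and ejects 3. So w(5) = 3. P is now [[4, 6, 8], [5]].
Step i=4: Q has 4 at row 1, column 3; remove that cell from P, ejecting 8. So w(4) = 8. P is now [[4, 6], [5]].
Step i=3: Q has 3 at row 2, column 1; remove 5 from row 2 of P and reverse-bump: 5 enters row 1 and ejects 4. So w(3) = 4. P is now [[5, 6]].
Step i=2: Q has 2 at row 1, column 2; remove that cell from P, ejecting 6. So w(2) = 6. P is now [[5]].
Step i=1: Q has 1 at row 1, column 1; remove that cell from P, ejecting 5. So w(1) = 5. P is now [].

So w = 5 6 4 8 3 7 1 2.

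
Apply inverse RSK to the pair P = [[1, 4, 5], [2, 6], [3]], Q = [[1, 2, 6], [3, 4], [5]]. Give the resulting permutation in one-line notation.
Reverse the RSK construction: for i from n down to 1, find the cell of Q containing i, remove the entry at that cell from P, and reverse-bump it up through P; the value ejected from row 1 is w(i).

Step i=6: Q has 6 at row 1, column 3; remove that cell from P, ejecting 5. So w(6) = 5. P is now [[1, 4], [2, 6], [3]].
Step i=5: Q has 5 at row 3, column 1; remove 3 from row 3 of P and reverse-bump: 3 enters row 2 and ejects 2; 2 enters row 1 and ejects 1. So w(5) = 1. P is now [[2, 4], [3, 6]].
Step i=4: Q has 4 at row 2, column 2; remove 6 from row 2 of P and reverse-bump: 6 enters row 1 and ejects 4. So w(4) = 4. P is now [[2, 6], [3]].
Step i=3: Q has 3 at row 2, column 1; remove 3 from row 2 of P and reverse-bump: 3 enters row 1 and ejects 2. So w(3) = 2. P is now [[3, 6]].
Step i=2: Q has 2 at row 1, column 2; remove that cell from P, ejecting 6. So w(2) = 6. P is now [[3]].
Step i=1: Q has 1 at row 1, column 1; remove that cell from P, ejecting 3. So w(1) = 3. P is now [].

So w = 3 6 2 4 1 5.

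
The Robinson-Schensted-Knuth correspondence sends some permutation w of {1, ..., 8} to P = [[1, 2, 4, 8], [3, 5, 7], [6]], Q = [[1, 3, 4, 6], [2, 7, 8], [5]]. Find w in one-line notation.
Reverse RSK: for i = n, n-1, ..., 1, locate i in Q, remove the corresponding corner cell from P, and reverse-bump its entry up through P; the value ejected from row 1 is w(i).

So w = 6 3 5 7 1 8 2 4.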